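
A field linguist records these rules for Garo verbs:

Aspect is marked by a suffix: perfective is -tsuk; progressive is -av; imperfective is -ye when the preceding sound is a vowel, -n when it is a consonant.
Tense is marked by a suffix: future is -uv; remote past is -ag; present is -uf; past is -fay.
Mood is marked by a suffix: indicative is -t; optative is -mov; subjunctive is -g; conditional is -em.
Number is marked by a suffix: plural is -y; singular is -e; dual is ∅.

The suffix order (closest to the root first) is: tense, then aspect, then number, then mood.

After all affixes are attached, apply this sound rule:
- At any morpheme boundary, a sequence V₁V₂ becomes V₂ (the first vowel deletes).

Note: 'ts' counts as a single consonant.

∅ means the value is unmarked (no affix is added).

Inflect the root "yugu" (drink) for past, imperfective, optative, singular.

yugufaynemov

Attach tense past -fay → yugufay.
Attach aspect imperfective -n (after consonant 'y') → yugufayn.
Attach number singular -e → yugufayne.
Attach mood optative -mov → yugufaynemov.
Vowel deletion: no change.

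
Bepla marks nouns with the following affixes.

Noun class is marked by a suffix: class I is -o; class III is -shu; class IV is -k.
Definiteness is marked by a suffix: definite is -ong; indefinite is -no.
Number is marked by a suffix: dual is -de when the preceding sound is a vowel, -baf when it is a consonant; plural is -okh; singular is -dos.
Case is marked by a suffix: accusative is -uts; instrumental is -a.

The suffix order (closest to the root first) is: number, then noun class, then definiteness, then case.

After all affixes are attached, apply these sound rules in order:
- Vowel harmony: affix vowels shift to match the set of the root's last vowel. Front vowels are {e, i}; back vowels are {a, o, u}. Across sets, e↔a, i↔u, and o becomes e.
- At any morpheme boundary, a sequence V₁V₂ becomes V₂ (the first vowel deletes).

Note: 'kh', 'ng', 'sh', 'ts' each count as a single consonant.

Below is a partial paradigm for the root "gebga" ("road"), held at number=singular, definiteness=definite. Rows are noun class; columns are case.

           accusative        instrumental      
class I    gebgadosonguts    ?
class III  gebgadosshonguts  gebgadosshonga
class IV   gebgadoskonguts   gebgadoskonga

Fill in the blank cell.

Attach number singular -dos → gebgados.
Attach noun class class I -o → gebgadoso.
Attach definiteness definite -ong → gebgadosoong.
Attach case instrumental -a → gebgadosoonga.
Vowel harmony: no change.
Apply vowel deletion: gebgadosoonga → gebgadosonga.

gebgadosonga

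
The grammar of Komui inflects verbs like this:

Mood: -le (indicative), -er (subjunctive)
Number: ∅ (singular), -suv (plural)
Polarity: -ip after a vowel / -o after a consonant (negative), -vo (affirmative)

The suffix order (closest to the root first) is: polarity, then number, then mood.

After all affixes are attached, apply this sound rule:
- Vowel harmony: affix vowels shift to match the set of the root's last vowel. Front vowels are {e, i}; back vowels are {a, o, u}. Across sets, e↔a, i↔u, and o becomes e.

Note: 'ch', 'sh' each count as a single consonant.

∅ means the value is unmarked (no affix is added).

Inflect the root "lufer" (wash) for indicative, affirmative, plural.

lufervesivle

Attach polarity affirmative -vo → lufervo.
Attach number plural -suv → lufervosuv.
Attach mood indicative -le → lufervosuvle.
Apply vowel harmony: lufervosuvle → lufervesivle.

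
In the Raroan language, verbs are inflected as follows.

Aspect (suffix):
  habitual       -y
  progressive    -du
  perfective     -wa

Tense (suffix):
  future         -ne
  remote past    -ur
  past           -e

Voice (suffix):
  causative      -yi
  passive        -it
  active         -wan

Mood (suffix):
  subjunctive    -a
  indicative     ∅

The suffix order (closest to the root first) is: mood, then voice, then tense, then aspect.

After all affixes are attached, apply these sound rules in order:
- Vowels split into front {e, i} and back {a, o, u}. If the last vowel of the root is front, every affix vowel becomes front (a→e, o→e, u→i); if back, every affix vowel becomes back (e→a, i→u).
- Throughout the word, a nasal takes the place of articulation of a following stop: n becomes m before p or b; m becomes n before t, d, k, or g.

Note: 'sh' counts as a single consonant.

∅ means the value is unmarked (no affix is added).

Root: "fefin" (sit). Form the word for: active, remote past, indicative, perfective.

fefinwenirwe

mood = indicative: zero marking, form stays fefin.
Attach voice active -wan → fefinwan.
Attach tense remote past -ur → fefinwanur.
Attach aspect perfective -wa → fefinwanurwa.
Apply vowel harmony: fefinwanurwa → fefinwenirwe.
Nasal assimilation: no change.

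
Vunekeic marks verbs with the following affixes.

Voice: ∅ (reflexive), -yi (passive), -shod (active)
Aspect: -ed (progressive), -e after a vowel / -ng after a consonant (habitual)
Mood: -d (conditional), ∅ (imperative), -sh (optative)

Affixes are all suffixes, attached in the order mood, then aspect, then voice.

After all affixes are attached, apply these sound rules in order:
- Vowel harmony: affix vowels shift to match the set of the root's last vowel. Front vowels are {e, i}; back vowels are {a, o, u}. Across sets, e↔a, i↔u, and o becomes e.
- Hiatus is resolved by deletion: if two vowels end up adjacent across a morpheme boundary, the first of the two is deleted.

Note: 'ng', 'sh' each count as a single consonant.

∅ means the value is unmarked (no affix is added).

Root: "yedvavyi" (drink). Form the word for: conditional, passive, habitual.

yedvavyidngyi

Attach mood conditional -d → yedvavyid.
Attach aspect habitual -ng (after consonant 'd') → yedvavyidng.
Attach voice passive -yi → yedvavyidngyi.
Vowel harmony: no change.
Vowel deletion: no change.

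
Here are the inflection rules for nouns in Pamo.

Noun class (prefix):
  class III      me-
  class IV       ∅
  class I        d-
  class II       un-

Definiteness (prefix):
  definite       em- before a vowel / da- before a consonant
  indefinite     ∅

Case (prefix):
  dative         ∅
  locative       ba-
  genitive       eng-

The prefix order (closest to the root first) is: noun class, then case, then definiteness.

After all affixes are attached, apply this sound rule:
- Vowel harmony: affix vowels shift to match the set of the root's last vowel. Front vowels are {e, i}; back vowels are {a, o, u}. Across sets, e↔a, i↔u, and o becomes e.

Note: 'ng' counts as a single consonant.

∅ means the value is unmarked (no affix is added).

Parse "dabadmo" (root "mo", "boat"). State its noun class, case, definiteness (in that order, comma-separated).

class I, locative, definite

Segment: da-ba-d-mo.
noun class: d- → class I.
case: ba- → locative.
definiteness: em/da- → definite.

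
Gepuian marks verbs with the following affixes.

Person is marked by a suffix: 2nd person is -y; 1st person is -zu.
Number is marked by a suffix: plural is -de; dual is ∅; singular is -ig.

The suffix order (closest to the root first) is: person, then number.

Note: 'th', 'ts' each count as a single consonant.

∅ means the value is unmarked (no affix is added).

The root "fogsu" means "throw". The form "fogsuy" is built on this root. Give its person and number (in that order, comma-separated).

Segment: fogsu-y.
person: -y → 2nd person.
number: ∅ → dual.

2nd person, dual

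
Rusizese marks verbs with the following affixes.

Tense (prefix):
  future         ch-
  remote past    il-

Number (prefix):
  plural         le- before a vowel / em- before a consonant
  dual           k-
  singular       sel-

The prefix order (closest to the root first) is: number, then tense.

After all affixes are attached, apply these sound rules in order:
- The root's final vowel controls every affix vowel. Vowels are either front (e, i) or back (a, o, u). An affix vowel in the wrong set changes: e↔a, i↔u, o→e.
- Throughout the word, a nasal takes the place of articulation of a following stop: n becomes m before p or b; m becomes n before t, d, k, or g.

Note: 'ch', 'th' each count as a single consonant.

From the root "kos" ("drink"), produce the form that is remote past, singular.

Attach number singular sel- → selkos.
Attach tense remote past il- → ilselkos.
Apply vowel harmony: ilselkos → ulsalkos.
Nasal assimilation: no change.

ulsalkos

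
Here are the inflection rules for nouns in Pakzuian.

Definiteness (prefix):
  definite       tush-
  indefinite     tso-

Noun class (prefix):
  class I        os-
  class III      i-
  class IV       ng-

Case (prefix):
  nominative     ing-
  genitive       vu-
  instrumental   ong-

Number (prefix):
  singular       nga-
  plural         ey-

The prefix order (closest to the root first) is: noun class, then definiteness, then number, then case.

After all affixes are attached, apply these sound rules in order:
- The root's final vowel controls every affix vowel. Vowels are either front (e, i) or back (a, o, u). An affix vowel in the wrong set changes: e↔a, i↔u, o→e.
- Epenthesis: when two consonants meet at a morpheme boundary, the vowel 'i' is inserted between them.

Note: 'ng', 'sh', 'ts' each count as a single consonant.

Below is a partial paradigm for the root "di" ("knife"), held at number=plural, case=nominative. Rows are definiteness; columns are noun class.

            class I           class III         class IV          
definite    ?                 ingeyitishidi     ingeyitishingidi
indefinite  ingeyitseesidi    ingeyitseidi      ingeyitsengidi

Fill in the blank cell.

Attach noun class class I os- → osdi.
Attach definiteness definite tush- → tushosdi.
Attach number plural ey- → eytushosdi.
Attach case nominative ing- → ingeytushosdi.
Apply vowel harmony: ingeytushosdi → ingeytishesdi.
Apply epenthesis: ingeytishesdi → ingeyitishesidi.

ingeyitishesidi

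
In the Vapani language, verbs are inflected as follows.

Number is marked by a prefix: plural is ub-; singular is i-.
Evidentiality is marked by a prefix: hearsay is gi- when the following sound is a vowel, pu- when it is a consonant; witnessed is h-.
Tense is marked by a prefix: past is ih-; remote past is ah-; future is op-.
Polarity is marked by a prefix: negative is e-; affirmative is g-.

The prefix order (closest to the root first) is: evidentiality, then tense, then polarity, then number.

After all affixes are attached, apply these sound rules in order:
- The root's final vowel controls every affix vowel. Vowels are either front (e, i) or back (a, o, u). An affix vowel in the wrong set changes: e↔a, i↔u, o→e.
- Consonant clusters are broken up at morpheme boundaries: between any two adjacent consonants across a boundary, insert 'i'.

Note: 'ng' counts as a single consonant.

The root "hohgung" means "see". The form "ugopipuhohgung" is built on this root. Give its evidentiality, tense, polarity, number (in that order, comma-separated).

hearsay, future, affirmative, singular

Segment: i-g-op-pu-hohgung.
evidentiality: gi/pu- → hearsay.
tense: op- → future.
polarity: g- → affirmative.
number: i- → singular.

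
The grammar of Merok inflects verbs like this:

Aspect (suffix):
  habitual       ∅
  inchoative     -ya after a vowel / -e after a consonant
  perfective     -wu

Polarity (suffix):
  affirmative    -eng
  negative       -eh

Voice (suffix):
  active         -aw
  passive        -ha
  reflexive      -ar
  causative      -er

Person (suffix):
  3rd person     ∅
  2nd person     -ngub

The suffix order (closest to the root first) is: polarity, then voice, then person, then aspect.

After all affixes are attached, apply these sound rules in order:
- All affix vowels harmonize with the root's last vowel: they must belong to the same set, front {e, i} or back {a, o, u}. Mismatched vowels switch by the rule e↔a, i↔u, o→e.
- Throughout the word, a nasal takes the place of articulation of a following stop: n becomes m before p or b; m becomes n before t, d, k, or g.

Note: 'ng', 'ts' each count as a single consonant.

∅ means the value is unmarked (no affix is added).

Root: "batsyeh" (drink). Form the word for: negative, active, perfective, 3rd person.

Attach polarity negative -eh → batsyeheh.
Attach voice active -aw → batsyehehaw.
person = 3rd person: zero marking, form stays batsyehehaw.
Attach aspect perfective -wu → batsyehehawwu.
Apply vowel harmony: batsyehehawwu → batsyehehewwi.
Nasal assimilation: no change.

batsyehehewwi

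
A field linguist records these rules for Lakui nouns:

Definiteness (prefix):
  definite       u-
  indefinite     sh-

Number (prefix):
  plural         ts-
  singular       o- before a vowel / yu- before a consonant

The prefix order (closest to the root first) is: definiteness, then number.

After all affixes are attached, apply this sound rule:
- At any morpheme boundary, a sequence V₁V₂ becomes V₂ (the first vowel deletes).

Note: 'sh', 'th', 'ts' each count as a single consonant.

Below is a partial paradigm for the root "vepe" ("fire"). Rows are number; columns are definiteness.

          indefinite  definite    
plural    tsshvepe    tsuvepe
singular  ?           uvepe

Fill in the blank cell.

Attach definiteness indefinite sh- → shvepe.
Attach number singular yu- (before consonant 'sh') → yushvepe.
Vowel deletion: no change.

yushvepe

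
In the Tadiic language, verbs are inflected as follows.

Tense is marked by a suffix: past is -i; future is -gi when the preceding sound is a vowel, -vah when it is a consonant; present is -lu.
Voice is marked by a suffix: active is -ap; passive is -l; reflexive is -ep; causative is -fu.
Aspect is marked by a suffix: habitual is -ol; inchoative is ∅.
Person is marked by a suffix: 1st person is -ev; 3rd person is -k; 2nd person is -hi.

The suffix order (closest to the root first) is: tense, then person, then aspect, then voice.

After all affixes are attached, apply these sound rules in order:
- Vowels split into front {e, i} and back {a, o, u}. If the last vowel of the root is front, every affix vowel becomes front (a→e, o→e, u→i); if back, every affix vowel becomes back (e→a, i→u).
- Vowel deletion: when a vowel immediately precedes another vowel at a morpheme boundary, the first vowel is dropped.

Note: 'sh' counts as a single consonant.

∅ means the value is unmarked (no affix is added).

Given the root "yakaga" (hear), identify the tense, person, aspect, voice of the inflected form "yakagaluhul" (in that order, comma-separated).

Segment: yakaga-lu-hi-l.
tense: -lu → present.
person: -hi → 2nd person.
aspect: ∅ → inchoative.
voice: -l → passive.

present, 2nd person, inchoative, passive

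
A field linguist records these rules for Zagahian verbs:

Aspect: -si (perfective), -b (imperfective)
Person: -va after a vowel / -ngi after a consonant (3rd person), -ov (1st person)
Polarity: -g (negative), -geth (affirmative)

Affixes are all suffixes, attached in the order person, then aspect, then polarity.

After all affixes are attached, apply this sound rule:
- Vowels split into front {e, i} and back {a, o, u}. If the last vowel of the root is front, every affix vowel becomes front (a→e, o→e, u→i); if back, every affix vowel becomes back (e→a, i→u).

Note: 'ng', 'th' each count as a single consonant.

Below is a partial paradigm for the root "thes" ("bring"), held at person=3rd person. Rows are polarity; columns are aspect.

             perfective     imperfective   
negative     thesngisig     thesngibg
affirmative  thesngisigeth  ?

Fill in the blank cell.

thesngibgeth

Attach person 3rd person -ngi (after consonant 's') → thesngi.
Attach aspect imperfective -b → thesngib.
Attach polarity affirmative -geth → thesngibgeth.
Vowel harmony: no change.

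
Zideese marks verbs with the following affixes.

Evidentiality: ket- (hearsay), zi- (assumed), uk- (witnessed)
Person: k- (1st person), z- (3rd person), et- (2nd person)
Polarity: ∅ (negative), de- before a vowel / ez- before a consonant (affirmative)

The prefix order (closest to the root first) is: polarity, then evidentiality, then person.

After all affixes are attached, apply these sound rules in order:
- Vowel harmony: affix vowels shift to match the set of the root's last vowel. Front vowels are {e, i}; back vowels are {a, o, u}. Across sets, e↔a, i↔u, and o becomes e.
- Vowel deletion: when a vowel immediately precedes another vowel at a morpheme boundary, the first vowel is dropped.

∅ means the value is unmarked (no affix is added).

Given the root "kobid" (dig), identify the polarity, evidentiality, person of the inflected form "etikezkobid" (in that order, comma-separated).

Segment: et-uk-ez-kobid.
polarity: de/ez- → affirmative.
evidentiality: uk- → witnessed.
person: et- → 2nd person.

affirmative, witnessed, 2nd person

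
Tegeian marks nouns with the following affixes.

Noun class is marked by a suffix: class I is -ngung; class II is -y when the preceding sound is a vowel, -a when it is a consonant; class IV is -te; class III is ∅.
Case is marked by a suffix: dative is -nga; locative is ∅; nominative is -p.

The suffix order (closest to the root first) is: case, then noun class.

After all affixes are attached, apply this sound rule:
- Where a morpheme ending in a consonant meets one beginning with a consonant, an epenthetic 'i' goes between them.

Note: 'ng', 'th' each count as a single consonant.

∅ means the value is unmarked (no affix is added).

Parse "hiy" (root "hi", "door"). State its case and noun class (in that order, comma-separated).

Segment: hi-y.
case: ∅ → locative.
noun class: -y/a → class II.

locative, class II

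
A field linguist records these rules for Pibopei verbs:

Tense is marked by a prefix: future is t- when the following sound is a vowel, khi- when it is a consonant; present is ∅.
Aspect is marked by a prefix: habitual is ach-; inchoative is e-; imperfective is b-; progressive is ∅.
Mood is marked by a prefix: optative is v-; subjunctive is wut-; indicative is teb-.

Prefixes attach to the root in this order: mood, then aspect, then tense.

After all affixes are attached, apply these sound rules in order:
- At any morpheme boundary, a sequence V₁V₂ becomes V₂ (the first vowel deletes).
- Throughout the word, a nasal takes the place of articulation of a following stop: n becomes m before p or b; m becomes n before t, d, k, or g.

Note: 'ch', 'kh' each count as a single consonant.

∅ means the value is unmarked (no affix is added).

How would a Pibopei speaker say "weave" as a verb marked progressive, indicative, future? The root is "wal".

Attach mood indicative teb- → tebwal.
aspect = progressive: zero marking, form stays tebwal.
Attach tense future khi- (before consonant 't') → khitebwal.
Vowel deletion: no change.
Nasal assimilation: no change.

khitebwal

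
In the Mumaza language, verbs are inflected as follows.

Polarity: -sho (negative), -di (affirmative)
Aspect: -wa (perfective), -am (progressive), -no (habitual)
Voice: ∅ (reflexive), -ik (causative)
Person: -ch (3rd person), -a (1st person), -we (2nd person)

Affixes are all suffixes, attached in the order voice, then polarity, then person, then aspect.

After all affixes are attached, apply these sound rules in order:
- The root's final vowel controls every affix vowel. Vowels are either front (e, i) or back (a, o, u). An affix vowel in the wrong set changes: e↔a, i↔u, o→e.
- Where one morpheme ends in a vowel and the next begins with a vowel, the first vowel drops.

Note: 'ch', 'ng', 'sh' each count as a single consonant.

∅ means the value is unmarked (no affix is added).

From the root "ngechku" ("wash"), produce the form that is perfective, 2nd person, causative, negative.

Attach voice causative -ik → ngechkuik.
Attach polarity negative -sho → ngechkuiksho.
Attach person 2nd person -we → ngechkuikshowe.
Attach aspect perfective -wa → ngechkuikshowewa.
Apply vowel harmony: ngechkuikshowewa → ngechkuukshowawa.
Apply vowel deletion: ngechkuukshowawa → ngechkukshowawa.

ngechkukshowawa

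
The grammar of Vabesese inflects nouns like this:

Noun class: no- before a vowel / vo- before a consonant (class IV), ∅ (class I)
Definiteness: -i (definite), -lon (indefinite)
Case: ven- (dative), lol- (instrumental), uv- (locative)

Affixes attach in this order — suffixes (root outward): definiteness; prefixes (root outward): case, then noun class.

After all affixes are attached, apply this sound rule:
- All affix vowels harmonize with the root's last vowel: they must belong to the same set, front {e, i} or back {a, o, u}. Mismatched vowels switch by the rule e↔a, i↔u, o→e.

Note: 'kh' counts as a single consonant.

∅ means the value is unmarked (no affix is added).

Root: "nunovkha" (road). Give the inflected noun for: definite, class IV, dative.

Attach case dative ven- → vennunovkha.
Attach definiteness definite -i → vennunovkhai.
Attach noun class class IV vo- (before consonant 'v') → vovennunovkhai.
Apply vowel harmony: vovennunovkhai → vovannunovkhau.

vovannunovkhau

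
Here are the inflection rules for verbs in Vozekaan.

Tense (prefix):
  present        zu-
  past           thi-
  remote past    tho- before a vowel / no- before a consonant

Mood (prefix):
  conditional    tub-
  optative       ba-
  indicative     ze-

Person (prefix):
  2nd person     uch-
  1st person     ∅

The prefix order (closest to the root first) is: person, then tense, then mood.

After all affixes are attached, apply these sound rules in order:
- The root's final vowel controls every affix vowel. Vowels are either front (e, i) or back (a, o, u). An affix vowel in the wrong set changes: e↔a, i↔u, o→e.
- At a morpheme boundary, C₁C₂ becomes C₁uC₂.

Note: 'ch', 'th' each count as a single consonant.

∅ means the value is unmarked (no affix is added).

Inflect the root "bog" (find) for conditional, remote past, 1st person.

tubunobog

person = 1st person: zero marking, form stays bog.
Attach tense remote past no- (before consonant 'b') → nobog.
Attach mood conditional tub- → tubnobog.
Vowel harmony: no change.
Apply epenthesis: tubnobog → tubunobog.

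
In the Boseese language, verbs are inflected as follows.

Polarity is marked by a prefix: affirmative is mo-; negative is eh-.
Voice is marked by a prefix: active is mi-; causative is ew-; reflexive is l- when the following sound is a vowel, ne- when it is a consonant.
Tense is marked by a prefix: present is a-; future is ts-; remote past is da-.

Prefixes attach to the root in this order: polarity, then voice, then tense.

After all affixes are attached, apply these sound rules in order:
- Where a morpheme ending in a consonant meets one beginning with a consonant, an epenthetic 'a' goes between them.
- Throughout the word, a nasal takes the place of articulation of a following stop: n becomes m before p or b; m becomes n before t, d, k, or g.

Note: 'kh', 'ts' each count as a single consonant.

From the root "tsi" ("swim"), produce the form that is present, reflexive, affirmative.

anemotsi

Attach polarity affirmative mo- → motsi.
Attach voice reflexive ne- (before consonant 'm') → nemotsi.
Attach tense present a- → anemotsi.
Epenthesis: no change.
Nasal assimilation: no change.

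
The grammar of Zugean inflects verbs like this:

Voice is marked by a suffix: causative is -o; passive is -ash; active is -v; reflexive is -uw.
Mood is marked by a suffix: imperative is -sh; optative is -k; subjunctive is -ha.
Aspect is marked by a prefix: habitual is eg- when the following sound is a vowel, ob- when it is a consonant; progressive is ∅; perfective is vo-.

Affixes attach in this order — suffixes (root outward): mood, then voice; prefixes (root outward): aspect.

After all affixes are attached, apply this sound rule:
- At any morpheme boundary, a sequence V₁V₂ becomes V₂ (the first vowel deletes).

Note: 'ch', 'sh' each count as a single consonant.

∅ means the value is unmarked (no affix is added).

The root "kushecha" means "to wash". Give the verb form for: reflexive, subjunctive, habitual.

Attach mood subjunctive -ha → kushechaha.
Attach voice reflexive -uw → kushechahauw.
Attach aspect habitual ob- (before consonant 'k') → obkushechahauw.
Apply vowel deletion: obkushechahauw → obkushechahuw.

obkushechahuw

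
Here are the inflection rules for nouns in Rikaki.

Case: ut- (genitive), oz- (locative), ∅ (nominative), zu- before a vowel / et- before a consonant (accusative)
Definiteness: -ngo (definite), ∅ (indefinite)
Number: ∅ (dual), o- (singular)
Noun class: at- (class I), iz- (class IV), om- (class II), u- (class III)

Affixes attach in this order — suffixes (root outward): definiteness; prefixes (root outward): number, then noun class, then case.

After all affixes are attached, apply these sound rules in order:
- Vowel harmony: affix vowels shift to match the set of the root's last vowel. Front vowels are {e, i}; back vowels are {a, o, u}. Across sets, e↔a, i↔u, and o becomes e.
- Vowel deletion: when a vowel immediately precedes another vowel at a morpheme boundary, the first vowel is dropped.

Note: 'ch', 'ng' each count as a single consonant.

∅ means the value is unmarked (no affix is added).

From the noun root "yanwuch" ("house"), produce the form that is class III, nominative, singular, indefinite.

oyanwuch

Attach number singular o- → oyanwuch.
definiteness = indefinite: zero marking, form stays oyanwuch.
Attach noun class class III u- → uoyanwuch.
case = nominative: zero marking, form stays uoyanwuch.
Vowel harmony: no change.
Apply vowel deletion: uoyanwuch → oyanwuch.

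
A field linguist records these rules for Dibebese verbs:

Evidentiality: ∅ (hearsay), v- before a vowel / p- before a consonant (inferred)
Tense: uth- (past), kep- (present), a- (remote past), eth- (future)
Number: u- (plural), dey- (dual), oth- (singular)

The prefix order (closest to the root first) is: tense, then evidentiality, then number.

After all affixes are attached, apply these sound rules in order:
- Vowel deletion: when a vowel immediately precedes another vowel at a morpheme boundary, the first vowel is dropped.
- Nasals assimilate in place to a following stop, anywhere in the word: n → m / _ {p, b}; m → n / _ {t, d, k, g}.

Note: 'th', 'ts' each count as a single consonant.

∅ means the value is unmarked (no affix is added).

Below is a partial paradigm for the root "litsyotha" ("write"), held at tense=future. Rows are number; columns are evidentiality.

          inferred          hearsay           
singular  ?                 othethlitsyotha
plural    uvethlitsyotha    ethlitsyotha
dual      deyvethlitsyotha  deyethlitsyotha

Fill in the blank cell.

othvethlitsyotha

Attach tense future eth- → ethlitsyotha.
Attach evidentiality inferred v- (before vowel 'e') → vethlitsyotha.
Attach number singular oth- → othvethlitsyotha.
Vowel deletion: no change.
Nasal assimilation: no change.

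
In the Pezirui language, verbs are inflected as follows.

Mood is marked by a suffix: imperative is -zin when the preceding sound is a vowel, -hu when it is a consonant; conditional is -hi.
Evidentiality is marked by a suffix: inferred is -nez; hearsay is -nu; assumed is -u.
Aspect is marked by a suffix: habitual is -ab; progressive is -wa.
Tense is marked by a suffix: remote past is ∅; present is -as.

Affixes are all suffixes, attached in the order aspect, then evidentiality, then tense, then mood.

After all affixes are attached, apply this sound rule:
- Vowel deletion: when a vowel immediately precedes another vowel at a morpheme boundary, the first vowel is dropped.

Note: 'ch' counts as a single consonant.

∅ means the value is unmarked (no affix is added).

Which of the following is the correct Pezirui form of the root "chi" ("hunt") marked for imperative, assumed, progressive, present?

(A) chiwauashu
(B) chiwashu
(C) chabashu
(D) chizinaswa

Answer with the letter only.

Attach aspect progressive -wa → chiwa.
Attach evidentiality assumed -u → chiwau.
Attach tense present -as → chiwauas.
Attach mood imperative -hu (after consonant 's') → chiwauashu.
Apply vowel deletion: chiwauashu → chiwashu.
So the correct form is chiwashu, option (B).
(D) chizinaswa is wrong: it has the affixes in the wrong order.
(A) chiwauashu is wrong: it fails to apply the sound rule(s).
(C) chabashu is wrong: it uses habitual instead of progressive for aspect.

B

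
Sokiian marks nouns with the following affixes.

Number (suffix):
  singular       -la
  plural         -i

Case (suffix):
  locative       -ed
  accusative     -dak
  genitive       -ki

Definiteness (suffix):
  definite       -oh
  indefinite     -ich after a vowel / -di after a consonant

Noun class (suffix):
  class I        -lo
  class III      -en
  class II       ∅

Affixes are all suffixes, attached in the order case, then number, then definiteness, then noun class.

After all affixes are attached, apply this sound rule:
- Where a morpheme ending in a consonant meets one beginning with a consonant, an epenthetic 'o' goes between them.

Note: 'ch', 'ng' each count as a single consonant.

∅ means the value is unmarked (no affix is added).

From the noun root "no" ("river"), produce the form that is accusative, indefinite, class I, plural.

nodakiicholo

Attach case accusative -dak → nodak.
Attach number plural -i → nodaki.
Attach definiteness indefinite -ich (after vowel 'i') → nodakiich.
Attach noun class class I -lo → nodakiichlo.
Apply epenthesis: nodakiichlo → nodakiicholo.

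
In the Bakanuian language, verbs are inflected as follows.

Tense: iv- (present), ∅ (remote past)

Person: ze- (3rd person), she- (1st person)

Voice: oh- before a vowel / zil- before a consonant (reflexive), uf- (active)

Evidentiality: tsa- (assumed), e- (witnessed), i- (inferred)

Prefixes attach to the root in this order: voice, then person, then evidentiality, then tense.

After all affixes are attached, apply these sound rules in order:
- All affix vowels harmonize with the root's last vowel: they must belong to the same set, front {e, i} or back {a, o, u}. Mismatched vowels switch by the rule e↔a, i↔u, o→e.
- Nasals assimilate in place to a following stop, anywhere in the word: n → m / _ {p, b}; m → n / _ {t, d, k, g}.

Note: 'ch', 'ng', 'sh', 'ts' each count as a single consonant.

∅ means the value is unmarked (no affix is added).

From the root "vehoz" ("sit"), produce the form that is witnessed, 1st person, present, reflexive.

Attach voice reflexive zil- (before consonant 'v') → zilvehoz.
Attach person 1st person she- → shezilvehoz.
Attach evidentiality witnessed e- → eshezilvehoz.
Attach tense present iv- → iveshezilvehoz.
Apply vowel harmony: iveshezilvehoz → uvashazulvehoz.
Nasal assimilation: no change.

uvashazulvehoz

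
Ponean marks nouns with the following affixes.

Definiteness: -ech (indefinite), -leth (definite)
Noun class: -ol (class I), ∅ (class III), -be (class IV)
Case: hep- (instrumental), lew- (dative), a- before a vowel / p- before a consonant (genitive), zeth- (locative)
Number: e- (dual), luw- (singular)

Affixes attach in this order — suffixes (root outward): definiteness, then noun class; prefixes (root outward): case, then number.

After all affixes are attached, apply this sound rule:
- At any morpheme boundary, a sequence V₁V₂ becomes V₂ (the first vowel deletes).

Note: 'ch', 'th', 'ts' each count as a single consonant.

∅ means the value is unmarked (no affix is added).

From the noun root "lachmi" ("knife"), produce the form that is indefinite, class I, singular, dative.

Attach definiteness indefinite -ech → lachmiech.
Attach case dative lew- → lewlachmiech.
Attach number singular luw- → luwlewlachmiech.
Attach noun class class I -ol → luwlewlachmiechol.
Apply vowel deletion: luwlewlachmiechol → luwlewlachmechol.

luwlewlachmechol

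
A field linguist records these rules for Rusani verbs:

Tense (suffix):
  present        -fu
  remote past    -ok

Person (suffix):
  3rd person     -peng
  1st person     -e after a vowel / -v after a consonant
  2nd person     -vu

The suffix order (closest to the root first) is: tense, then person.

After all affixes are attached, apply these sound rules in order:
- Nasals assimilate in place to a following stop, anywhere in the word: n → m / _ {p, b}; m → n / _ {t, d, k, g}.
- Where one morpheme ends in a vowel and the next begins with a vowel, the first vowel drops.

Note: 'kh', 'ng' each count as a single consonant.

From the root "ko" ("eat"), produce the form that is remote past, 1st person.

Attach tense remote past -ok → kook.
Attach person 1st person -v (after consonant 'k') → kookv.
Nasal assimilation: no change.
Apply vowel deletion: kookv → kokv.

kokv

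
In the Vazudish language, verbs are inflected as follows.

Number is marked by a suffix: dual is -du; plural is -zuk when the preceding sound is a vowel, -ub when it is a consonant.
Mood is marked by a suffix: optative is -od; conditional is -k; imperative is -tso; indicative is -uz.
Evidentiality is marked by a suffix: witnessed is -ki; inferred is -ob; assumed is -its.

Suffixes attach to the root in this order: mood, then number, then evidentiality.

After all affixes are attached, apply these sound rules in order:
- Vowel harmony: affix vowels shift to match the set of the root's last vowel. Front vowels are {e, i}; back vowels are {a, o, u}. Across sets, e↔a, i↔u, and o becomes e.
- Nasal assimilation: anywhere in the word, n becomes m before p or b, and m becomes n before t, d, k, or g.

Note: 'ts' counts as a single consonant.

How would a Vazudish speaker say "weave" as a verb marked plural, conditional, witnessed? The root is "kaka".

kakakubku

Attach mood conditional -k → kakak.
Attach number plural -ub (after consonant 'k') → kakakub.
Attach evidentiality witnessed -ki → kakakubki.
Apply vowel harmony: kakakubki → kakakubku.
Nasal assimilation: no change.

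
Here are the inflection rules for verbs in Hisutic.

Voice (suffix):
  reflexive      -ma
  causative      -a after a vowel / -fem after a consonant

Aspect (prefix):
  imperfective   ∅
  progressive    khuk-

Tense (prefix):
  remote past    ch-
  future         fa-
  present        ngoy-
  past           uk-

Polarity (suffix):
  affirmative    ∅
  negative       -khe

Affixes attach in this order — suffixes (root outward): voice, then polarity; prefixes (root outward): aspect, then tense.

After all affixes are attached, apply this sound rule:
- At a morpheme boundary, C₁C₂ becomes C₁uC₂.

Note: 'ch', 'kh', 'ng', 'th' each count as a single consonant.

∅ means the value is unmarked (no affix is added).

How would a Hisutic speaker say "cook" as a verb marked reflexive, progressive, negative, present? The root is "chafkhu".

ngoyukhukuchafkhumakhe

Attach aspect progressive khuk- → khukchafkhu.
Attach tense present ngoy- → ngoykhukchafkhu.
Attach voice reflexive -ma → ngoykhukchafkhuma.
Attach polarity negative -khe → ngoykhukchafkhumakhe.
Apply epenthesis: ngoykhukchafkhumakhe → ngoyukhukuchafkhumakhe.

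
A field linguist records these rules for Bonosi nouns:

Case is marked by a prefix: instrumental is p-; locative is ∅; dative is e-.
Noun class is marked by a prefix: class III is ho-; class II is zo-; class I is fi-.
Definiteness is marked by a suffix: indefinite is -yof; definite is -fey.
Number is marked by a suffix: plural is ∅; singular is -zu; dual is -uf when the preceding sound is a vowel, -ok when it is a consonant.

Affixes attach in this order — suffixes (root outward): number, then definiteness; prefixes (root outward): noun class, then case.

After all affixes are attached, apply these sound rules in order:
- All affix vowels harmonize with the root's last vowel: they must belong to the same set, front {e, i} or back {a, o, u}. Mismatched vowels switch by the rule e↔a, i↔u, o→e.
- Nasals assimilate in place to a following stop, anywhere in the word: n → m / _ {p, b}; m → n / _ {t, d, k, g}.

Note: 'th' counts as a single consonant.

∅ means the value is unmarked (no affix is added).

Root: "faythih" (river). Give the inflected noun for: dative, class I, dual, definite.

Attach number dual -ok (after consonant 'h') → faythihok.
Attach noun class class I fi- → fifaythihok.
Attach definiteness definite -fey → fifaythihokfey.
Attach case dative e- → efifaythihokfey.
Apply vowel harmony: efifaythihokfey → efifaythihekfey.
Nasal assimilation: no change.

efifaythihekfey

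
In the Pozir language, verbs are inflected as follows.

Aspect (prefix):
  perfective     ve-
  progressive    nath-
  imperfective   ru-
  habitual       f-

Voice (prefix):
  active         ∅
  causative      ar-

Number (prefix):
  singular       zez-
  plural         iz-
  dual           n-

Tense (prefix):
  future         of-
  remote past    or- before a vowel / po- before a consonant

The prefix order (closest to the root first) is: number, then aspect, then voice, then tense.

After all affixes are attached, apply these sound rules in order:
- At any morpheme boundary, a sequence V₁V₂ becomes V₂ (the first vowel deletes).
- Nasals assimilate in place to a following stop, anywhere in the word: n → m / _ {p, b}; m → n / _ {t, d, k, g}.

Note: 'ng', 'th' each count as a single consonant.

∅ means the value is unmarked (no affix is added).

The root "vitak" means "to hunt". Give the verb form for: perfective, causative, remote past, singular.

orarvezezvitak

Attach number singular zez- → zezvitak.
Attach aspect perfective ve- → vezezvitak.
Attach voice causative ar- → arvezezvitak.
Attach tense remote past or- (before vowel 'a') → orarvezezvitak.
Vowel deletion: no change.
Nasal assimilation: no change.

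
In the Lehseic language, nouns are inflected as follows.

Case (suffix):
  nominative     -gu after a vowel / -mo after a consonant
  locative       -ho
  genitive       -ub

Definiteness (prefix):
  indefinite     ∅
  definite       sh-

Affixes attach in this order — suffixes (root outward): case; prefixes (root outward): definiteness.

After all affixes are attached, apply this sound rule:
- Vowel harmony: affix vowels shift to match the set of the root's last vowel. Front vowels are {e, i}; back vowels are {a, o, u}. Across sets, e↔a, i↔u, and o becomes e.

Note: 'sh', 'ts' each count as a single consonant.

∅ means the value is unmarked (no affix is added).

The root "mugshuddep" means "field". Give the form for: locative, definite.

shmugshuddephe

Attach case locative -ho → mugshuddepho.
Attach definiteness definite sh- → shmugshuddepho.
Apply vowel harmony: shmugshuddepho → shmugshuddephe.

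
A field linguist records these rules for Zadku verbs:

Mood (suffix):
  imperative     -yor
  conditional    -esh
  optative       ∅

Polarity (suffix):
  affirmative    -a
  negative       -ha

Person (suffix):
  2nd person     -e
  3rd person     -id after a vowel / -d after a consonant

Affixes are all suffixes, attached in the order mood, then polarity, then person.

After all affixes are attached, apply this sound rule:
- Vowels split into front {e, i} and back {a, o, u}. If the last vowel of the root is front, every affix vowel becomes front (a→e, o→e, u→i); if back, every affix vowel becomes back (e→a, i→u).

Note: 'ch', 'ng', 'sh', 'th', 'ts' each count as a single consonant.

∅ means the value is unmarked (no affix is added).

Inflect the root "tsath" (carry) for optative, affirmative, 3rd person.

tsathaud

mood = optative: zero marking, form stays tsath.
Attach polarity affirmative -a → tsatha.
Attach person 3rd person -id (after vowel 'a') → tsathaid.
Apply vowel harmony: tsathaid → tsathaud.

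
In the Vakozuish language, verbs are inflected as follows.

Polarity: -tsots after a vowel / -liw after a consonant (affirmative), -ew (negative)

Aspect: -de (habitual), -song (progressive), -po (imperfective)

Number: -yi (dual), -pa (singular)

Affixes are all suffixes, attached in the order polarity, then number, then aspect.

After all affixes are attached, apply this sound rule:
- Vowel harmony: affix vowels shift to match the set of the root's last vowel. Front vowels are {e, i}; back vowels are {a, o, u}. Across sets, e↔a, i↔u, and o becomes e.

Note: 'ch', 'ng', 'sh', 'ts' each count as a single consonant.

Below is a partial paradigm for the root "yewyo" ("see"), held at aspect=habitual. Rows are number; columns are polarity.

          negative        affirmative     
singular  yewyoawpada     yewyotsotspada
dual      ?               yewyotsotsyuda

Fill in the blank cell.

Attach polarity negative -ew → yewyoew.
Attach number dual -yi → yewyoewyi.
Attach aspect habitual -de → yewyoewyide.
Apply vowel harmony: yewyoewyide → yewyoawyuda.

yewyoawyuda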